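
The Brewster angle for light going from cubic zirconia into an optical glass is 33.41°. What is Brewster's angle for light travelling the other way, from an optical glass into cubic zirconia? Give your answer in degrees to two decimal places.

tan θ_B' = n₁/n₂ = 1/tan θ_B, so θ_B' = 90° − θ_B.
θ_B' = 90° − 33.41° = 56.59°.

θ_B' ≈ 56.59°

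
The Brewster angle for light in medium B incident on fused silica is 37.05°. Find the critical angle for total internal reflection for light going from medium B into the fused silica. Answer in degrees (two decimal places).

n₂/n₁ = tan 37.05° = 0.7549; the critical angle satisfies sin θ_c = n₂/n₁.
θ_c = arcsin(0.7549) = 49.02°.

θ_c ≈ 49.02°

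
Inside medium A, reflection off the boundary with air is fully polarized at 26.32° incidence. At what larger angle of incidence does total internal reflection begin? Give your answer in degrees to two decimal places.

θ_c ≈ 29.65°

From Brewster, n₂/n₁ = tan θ_B = tan 26.32° = 0.4947.
Then sin θ_c = n₂/n₁ = 0.4947, so θ_c = arcsin 0.4947 = 29.65°.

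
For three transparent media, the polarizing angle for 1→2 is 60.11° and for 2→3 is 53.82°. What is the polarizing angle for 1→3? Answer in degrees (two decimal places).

θ_B ≈ 67.20°

Each Brewster angle gives a ratio: n₂/n₁ = tan 60.11° = 1.7398, n₃/n₂ = tan 53.82° = 1.3673.
Multiplying, n₃/n₁ = 1.7398 × 1.3673 = 2.3788, and θ_B(1→3) = arctan 2.3788 = 67.20°.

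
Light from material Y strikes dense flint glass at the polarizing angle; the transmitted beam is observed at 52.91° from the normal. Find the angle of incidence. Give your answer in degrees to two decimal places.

At Brewster's angle the reflected and refracted rays are perpendicular, so θ_B + θ_t = 90°.
So θ_B = 90° − θ_t = 90° − 52.91° = 37.09°.

θ_B ≈ 37.09°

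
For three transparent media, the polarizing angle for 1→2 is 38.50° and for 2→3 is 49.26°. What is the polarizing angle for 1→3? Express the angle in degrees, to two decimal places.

θ_B ≈ 42.72°

n₂/n₁ = tan 38.50° = 0.7954 and n₃/n₂ = tan 49.26° = 1.1610.
n₃/n₁ = 0.9235. Then tan θ_B(1→3) = n₃/n₁, so θ_B(1→3) = arctan(0.9235) = 42.72°.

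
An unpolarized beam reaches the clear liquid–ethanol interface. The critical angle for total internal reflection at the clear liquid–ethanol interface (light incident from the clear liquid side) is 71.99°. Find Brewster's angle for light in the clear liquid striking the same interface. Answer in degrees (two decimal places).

n₂/n₁ = sin θ_c = sin 71.99° = 0.9510.
tan θ_B equals the same ratio, so θ_B = arctan(0.9510) = 43.56°.

θ_B ≈ 43.56°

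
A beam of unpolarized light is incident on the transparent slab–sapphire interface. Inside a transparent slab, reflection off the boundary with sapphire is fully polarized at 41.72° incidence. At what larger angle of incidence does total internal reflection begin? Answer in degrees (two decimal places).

n₂/n₁ = tan 41.72° = 0.8916; the critical angle satisfies sin θ_c = n₂/n₁.
θ_c = arcsin(0.8916) = 63.07°.

θ_c ≈ 63.07°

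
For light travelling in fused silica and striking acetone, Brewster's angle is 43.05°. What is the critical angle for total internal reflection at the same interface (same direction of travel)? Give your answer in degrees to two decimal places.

tan θ_B = n₂/n₁ = tan 43.05° = 0.9341.
Total internal reflection: sin θ_c = n₂/n₁ = 0.9341.
θ_c = arcsin(0.9341) = 69.09°.

θ_c ≈ 69.09°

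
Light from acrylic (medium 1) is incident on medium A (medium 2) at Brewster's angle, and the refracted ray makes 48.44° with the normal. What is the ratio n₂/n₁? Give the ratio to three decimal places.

n₂/n₁ ≈ 0.887

θ_B + θ_t = 90°, so θ_B = 90° − 48.44° = 41.56°.
Then n₂/n₁ = tan θ_B = tan 41.56° = 0.887.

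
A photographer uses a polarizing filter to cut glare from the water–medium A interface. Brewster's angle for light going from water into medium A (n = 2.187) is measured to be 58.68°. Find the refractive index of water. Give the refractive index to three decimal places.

n ≈ 1.331

At Brewster's angle, tan θ_B = n₂/n₁ with n₁ on the incident side (water) and n₂ on the transmitted side (medium A).
n₁ = n₂ / tan θ_B = 2.187 / tan 58.68° = 1.331.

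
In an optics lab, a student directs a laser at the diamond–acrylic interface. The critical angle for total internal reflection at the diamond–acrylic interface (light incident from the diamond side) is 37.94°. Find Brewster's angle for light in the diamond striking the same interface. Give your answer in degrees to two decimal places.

θ_B ≈ 31.58°

sin θ_c = n₂/n₁, so n₂/n₁ = sin 37.94° = 0.6148.
Brewster: tan θ_B = n₂/n₁ = 0.6148.
θ_B = arctan(0.6148) = 31.58°.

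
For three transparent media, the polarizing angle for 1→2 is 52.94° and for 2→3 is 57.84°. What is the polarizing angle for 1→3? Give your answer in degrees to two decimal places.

θ_B ≈ 64.60°

tan θ_B(1→2) = n₂/n₁ = tan 52.94° = 1.3242.
tan θ_B(2→3) = n₃/n₂ = tan 57.84° = 1.5904.
n₃/n₁ = 2.1060. Then tan θ_B(1→3) = n₃/n₁, so θ_B(1→3) = arctan(2.1060) = 64.60°.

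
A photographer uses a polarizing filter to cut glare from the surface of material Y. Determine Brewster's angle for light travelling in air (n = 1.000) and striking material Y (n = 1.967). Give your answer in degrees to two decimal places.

θ_B ≈ 63.05°

tan θ_B = n₂/n₁ = 1.967/1.000 = 1.9670. Taking the arctangent, θ_B = 63.05°.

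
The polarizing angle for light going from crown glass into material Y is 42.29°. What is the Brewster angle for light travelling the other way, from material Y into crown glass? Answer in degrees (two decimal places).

The two Brewster angles are complementary: θ_B' = 90° − θ_B = 90° − 42.29° = 47.71°.

θ_B' ≈ 47.71°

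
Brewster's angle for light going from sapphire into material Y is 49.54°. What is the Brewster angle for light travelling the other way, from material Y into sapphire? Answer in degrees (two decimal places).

The two Brewster angles are complementary: θ_B' = 90° − θ_B = 90° − 49.54° = 40.46°.

θ_B' ≈ 40.46°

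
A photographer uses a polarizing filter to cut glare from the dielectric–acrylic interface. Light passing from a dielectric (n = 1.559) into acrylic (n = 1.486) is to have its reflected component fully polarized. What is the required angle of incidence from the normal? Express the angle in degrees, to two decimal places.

θ_B ≈ 43.63°

The reflected p-component vanishes when tan θ_B = n₂/n₁.
Brewster's condition: tan θ_B = n₂/n₁ = 1.486/1.559 = 0.9532.
θ_B = arctan(0.9532) = 43.63°.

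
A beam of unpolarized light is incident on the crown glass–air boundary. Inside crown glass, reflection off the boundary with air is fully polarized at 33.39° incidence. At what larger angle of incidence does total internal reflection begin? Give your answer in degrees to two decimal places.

θ_c ≈ 41.23°

From Brewster, n₂/n₁ = tan θ_B = tan 33.39° = 0.6591.
Then sin θ_c = n₂/n₁ = 0.6591, so θ_c = arcsin 0.6591 = 41.23°.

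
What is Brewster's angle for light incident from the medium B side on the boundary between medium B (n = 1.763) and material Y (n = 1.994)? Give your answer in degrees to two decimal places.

At Brewster's angle the reflected and refracted rays are perpendicular, which with Snell's law gives tan θ_B = n₂/n₁.
Here n₂/n₁ = 1.994/1.763 = 1.1310, and Brewster's law gives tan θ_B = n₂/n₁. Taking the arctangent, θ_B = 48.52°.

θ_B ≈ 48.52°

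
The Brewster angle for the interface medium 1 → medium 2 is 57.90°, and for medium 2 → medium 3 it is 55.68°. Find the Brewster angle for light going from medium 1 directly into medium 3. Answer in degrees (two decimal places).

θ_B ≈ 66.82°

tan θ_B(1→2) = n₂/n₁ = tan 57.90° = 1.5941.
tan θ_B(2→3) = n₃/n₂ = tan 55.68° = 1.4648.
n₃/n₁ = 2.3352. Then tan θ_B(1→3) = n₃/n₁, so θ_B(1→3) = arctan(2.3352) = 66.82°.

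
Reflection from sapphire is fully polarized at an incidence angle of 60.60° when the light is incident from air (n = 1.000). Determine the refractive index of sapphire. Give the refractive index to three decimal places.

n ≈ 1.775

At the Brewster angle, tan θ_B = n₂/n₁ with n₁ on the incident side (air) and n₂ on the transmitted side (sapphire).
n₂ = n₁ tan θ_B = 1.000 × tan 60.60° = 1.775.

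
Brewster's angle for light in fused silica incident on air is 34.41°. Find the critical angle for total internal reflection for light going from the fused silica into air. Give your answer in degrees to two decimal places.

θ_c ≈ 43.23°

tan θ_B = n₂/n₁ = tan 34.41° = 0.6850.
Total internal reflection: sin θ_c = n₂/n₁ = 0.6850.
θ_c = arcsin(0.6850) = 43.23°.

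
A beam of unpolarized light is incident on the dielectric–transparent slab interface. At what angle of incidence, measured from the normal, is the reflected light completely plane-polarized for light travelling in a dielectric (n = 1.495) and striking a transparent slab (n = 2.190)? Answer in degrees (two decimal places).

Here n₂/n₁ = 2.190/1.495 = 1.4649, and Brewster's law gives tan θ_B = n₂/n₁.
So θ_B = arctan 1.4649 = 55.68°.

θ_B ≈ 55.68°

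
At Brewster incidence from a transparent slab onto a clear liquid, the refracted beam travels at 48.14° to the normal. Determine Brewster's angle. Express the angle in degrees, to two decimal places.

θ_B ≈ 41.86°

Brewster's condition makes the reflected and refracted beams perpendicular: θ_B + θ_t = 90°.
θ_B = 90° − 48.14° = 41.86°.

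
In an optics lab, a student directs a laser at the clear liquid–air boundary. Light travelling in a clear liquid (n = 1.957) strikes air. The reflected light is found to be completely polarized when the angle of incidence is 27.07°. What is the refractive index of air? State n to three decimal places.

Full polarization of the reflected beam means tan θ_B = n₂/n₁, where n₁ is the incident medium (a clear liquid).
n₂ = n₁ tan θ_B = 1.957 × tan 27.07° = 1.000.

n ≈ 1.000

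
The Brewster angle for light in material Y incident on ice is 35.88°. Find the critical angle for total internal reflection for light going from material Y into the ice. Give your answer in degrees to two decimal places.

From Brewster, n₂/n₁ = tan θ_B = tan 35.88° = 0.7233.
Then sin θ_c = n₂/n₁ = 0.7233, so θ_c = arcsin 0.7233 = 46.33°.

θ_c ≈ 46.33°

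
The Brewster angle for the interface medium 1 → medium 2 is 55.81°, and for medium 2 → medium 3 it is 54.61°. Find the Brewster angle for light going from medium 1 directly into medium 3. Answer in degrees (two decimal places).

θ_B ≈ 64.24°

tan θ_B(1→2) = n₂/n₁ = tan 55.81° = 1.4720.
tan θ_B(2→3) = n₃/n₂ = tan 54.61° = 1.4077.
So n₃/n₁ = (n₂/n₁)(n₃/n₂) = 1.4720 × 1.4077 = 2.0721.
θ_B(1→3) = arctan(2.0721) = 64.24°.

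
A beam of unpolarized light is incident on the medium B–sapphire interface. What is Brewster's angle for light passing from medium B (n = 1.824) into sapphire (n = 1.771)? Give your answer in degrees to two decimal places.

θ_B ≈ 44.16°

Here n₂/n₁ = 1.771/1.824 = 0.9709, and Brewster's law gives tan θ_B = n₂/n₁.
θ_B = arctan(0.9709) = 44.16°.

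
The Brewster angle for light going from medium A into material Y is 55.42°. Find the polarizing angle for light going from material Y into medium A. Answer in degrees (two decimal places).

θ_B' ≈ 34.58°

The two Brewster angles are complementary: θ_B' = 90° − θ_B = 90° − 55.42° = 34.58°.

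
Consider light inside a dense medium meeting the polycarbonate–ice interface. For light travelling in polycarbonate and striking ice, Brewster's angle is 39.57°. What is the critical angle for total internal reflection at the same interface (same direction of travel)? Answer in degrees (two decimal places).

θ_c ≈ 55.73°

n₂/n₁ = tan 39.57° = 0.8264; the critical angle satisfies sin θ_c = n₂/n₁.
θ_c = arcsin(0.8264) = 55.73°.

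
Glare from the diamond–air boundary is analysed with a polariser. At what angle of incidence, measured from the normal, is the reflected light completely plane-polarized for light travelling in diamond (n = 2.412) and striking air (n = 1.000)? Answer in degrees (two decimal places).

θ_B ≈ 22.52°

tan θ_B = n₂/n₁ = 1.000/2.412 = 0.4146. Taking the arctangent, θ_B = 22.52°.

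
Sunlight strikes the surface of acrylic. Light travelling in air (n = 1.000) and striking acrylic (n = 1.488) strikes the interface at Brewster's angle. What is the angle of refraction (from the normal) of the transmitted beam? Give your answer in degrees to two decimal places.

θ_t ≈ 33.90°

θ_B = arctan(n₂/n₁) = arctan(1.488/1.000) = 56.10°.
At Brewster's angle the reflected and refracted rays are perpendicular, so θ_t = 90° − θ_B = 90° − 56.10° = 33.90°.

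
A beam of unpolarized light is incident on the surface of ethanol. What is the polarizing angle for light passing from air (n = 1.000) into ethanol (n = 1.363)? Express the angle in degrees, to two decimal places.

θ_B ≈ 53.73°

Here n₂/n₁ = 1.363/1.000 = 1.3630, and Brewster's law gives tan θ_B = n₂/n₁. Taking the arctangent, θ_B = 53.73°.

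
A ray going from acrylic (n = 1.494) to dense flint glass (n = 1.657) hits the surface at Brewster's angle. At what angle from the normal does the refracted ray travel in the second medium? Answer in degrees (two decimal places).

θ_t ≈ 42.04°

θ_B = arctan(n₂/n₁) = arctan(1.657/1.494) = 47.96°.
Since θ_B + θ_t = 90° at Brewster incidence, θ_t = 90° − 47.96° = 42.04°.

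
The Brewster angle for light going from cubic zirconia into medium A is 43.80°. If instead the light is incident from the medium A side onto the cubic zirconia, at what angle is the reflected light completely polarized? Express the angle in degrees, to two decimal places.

Reversing the direction swaps n₁ and n₂, so tan θ_B' = 1/tan θ_B and θ_B' = 90° − θ_B.
Hence θ_B' = 90° − 43.80° = 46.20°.

θ_B' ≈ 46.20°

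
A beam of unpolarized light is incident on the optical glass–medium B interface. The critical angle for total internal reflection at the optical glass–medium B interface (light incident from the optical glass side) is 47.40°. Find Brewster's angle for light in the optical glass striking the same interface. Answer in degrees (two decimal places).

n₂/n₁ = sin θ_c = sin 47.40° = 0.7361.
tan θ_B equals the same ratio, so θ_B = arctan(0.7361) = 36.36°.

θ_B ≈ 36.36°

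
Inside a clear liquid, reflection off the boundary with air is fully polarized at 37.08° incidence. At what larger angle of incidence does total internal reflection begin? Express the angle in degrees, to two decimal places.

θ_c ≈ 49.09°

n₂/n₁ = tan 37.08° = 0.7557; the critical angle satisfies sin θ_c = n₂/n₁.
θ_c = arcsin(0.7557) = 49.09°.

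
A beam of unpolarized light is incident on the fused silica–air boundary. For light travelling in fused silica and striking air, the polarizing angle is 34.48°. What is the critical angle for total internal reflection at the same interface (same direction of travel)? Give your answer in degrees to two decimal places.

θ_c ≈ 43.37°

From Brewster, n₂/n₁ = tan θ_B = tan 34.48° = 0.6868.
Then sin θ_c = n₂/n₁ = 0.6868, so θ_c = arcsin 0.6868 = 43.37°.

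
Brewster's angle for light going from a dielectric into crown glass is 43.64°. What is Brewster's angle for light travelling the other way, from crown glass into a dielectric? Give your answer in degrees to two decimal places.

tan θ_B' = n₁/n₂ = 1/tan θ_B, so θ_B' = 90° − θ_B.
θ_B' = 90° − 43.64° = 46.36°.

θ_B' ≈ 46.36°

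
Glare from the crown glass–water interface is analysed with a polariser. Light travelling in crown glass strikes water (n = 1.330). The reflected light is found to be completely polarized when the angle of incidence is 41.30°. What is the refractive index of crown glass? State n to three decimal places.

n ≈ 1.514

Brewster's law: tan θ_B = n₂/n₁ (light incident in crown glass, refracted into water).
n₁ = n₂ / tan θ_B = 1.330 / tan 41.30° = 1.514.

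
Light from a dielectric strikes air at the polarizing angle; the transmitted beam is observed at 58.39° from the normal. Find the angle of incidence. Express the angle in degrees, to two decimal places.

θ_B ≈ 31.61°

Brewster's condition makes the reflected and refracted beams perpendicular: θ_B + θ_t = 90°.
So θ_B = 90° − θ_t = 90° − 58.39° = 31.61°.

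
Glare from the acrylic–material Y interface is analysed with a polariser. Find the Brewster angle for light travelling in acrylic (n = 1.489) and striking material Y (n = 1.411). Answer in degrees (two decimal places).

tan θ_B = n₂/n₁ = 1.411/1.489 = 0.9476.
So θ_B = arctan 0.9476 = 43.46°.

θ_B ≈ 43.46°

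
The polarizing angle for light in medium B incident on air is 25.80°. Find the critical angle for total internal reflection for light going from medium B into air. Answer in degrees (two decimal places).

n₂/n₁ = tan 25.80° = 0.4834; the critical angle satisfies sin θ_c = n₂/n₁.
θ_c = arcsin(0.4834) = 28.91°.

θ_c ≈ 28.91°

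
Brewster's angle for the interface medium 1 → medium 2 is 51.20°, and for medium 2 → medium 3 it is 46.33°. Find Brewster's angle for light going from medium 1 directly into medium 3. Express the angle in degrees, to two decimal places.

n₂/n₁ = tan 51.20° = 1.2437 and n₃/n₂ = tan 46.33° = 1.0475.
Multiplying, n₃/n₁ = 1.2437 × 1.0475 = 1.3029, and θ_B(1→3) = arctan 1.3029 = 52.49°.

θ_B ≈ 52.49°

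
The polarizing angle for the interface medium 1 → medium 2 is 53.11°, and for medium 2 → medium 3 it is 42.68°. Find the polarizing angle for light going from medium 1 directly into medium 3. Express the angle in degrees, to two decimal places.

tan θ_B(1→2) = n₂/n₁ = tan 53.11° = 1.3324.
tan θ_B(2→3) = n₃/n₂ = tan 42.68° = 0.9221.
So n₃/n₁ = (n₂/n₁)(n₃/n₂) = 1.3324 × 0.9221 = 1.2286.
θ_B(1→3) = arctan(1.2286) = 50.86°.

θ_B ≈ 50.86°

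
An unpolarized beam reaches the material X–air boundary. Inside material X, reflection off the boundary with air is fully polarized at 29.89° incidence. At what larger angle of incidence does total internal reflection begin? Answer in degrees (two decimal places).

θ_c ≈ 35.09°

tan θ_B = n₂/n₁ = tan 29.89° = 0.5748.
Total internal reflection: sin θ_c = n₂/n₁ = 0.5748.
θ_c = arcsin(0.5748) = 35.09°.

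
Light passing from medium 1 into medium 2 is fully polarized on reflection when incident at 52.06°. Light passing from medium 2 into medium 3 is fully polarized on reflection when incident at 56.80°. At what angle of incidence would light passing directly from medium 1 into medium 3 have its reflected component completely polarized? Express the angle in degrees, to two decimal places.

Each Brewster angle gives a ratio: n₂/n₁ = tan 52.06° = 1.2827, n₃/n₂ = tan 56.80° = 1.5282.
Multiplying, n₃/n₁ = 1.2827 × 1.5282 = 1.9602, and θ_B(1→3) = arctan 1.9602 = 62.97°.

θ_B ≈ 62.97°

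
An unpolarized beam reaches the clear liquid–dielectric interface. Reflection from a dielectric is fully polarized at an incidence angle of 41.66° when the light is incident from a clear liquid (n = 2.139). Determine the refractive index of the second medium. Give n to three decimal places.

Brewster's law: tan θ_B = n₂/n₁ (light incident in a clear liquid, refracted into a dielectric).
n₂ = n₁ tan θ_B = 2.139 × tan 41.66° = 1.903.

n ≈ 1.903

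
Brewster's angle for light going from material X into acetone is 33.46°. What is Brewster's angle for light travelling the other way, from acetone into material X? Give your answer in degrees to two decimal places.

tan θ_B' = n₁/n₂ = 1/tan θ_B, so θ_B' = 90° − θ_B.
θ_B' = 90° − 33.46° = 56.54°.

θ_B' ≈ 56.54°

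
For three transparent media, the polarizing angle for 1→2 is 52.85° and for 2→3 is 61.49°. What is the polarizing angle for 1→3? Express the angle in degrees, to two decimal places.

Each Brewster angle gives a ratio: n₂/n₁ = tan 52.85° = 1.3198, n₃/n₂ = tan 61.49° = 1.8410.
So n₃/n₁ = (n₂/n₁)(n₃/n₂) = 1.3198 × 1.8410 = 2.4298.
θ_B(1→3) = arctan(2.4298) = 67.63°.

θ_B ≈ 67.63°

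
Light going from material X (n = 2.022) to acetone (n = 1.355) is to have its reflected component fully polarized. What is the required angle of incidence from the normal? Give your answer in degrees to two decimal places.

θ_B ≈ 33.83°

tan θ_B = n₂/n₁ = 1.355/2.022 = 0.6701. Taking the arctangent, θ_B = 33.83°.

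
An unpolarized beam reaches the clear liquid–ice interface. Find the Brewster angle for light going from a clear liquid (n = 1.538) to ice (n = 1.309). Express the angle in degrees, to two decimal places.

Here n₂/n₁ = 1.309/1.538 = 0.8511, and Brewster's law gives tan θ_B = n₂/n₁.
θ_B = arctan(0.8511) = 40.40°.

θ_B ≈ 40.40°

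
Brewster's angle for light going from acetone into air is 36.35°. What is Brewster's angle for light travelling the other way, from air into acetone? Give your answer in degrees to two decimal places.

θ_B' ≈ 53.65°

Reversing the direction swaps n₁ and n₂, so tan θ_B' = 1/tan θ_B and θ_B' = 90° − θ_B.
Hence θ_B' = 90° − 36.35° = 53.65°.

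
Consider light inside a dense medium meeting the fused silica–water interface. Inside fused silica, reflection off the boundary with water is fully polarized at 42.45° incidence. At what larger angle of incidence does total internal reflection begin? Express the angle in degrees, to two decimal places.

θ_c ≈ 66.17°

tan θ_B = n₂/n₁ = tan 42.45° = 0.9147.
Total internal reflection: sin θ_c = n₂/n₁ = 0.9147.
θ_c = arcsin(0.9147) = 66.17°.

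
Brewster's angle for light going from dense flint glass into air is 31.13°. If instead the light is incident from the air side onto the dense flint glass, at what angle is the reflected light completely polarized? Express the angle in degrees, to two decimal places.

tan θ_B' = n₁/n₂ = 1/tan θ_B, so θ_B' = 90° − θ_B.
θ_B' = 90° − 31.13° = 58.87°.

θ_B' ≈ 58.87°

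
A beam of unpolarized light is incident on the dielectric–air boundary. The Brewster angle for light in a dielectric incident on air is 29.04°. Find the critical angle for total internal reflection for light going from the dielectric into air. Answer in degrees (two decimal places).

θ_c ≈ 33.73°

n₂/n₁ = tan 29.04° = 0.5552; the critical angle satisfies sin θ_c = n₂/n₁.
θ_c = arcsin(0.5552) = 33.73°.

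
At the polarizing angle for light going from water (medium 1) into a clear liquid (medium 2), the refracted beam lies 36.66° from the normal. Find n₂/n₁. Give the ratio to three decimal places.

θ_B + θ_t = 90°, so θ_B = 90° − 36.66° = 53.34°.
Then n₂/n₁ = tan θ_B = tan 53.34° = 1.344.

n₂/n₁ ≈ 1.344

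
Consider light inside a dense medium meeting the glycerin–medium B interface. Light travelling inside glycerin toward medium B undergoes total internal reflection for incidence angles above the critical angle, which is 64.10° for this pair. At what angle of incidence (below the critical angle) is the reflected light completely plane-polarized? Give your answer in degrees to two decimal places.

θ_B ≈ 41.97°

sin θ_c = n₂/n₁, so n₂/n₁ = sin 64.10° = 0.8996.
Brewster: tan θ_B = n₂/n₁ = 0.8996.
θ_B = arctan(0.8996) = 41.97°.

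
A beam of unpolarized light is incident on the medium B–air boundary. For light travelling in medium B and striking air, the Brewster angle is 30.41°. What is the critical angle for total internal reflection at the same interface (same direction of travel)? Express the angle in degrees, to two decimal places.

n₂/n₁ = tan 30.41° = 0.5869; the critical angle satisfies sin θ_c = n₂/n₁.
θ_c = arcsin(0.5869) = 35.94°.

θ_c ≈ 35.94°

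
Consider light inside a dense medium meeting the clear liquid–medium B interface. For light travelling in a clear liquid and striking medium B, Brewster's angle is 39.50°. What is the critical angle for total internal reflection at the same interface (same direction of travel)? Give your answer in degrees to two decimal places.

θ_c ≈ 55.52°

From Brewster, n₂/n₁ = tan θ_B = tan 39.50° = 0.8243.
Then sin θ_c = n₂/n₁ = 0.8243, so θ_c = arcsin 0.8243 = 55.52°.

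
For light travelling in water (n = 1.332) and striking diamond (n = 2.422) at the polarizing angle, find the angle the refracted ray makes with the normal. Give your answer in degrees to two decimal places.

θ_B = arctan(n₂/n₁) = arctan(2.422/1.332) = 61.19°.
Since θ_B + θ_t = 90° at Brewster incidence, θ_t = 90° − 61.19° = 28.81°.

θ_t ≈ 28.81°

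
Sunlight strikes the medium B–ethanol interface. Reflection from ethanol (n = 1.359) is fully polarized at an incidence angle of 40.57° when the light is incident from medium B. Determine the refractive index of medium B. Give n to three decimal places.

n ≈ 1.587

Brewster's law: tan θ_B = n₂/n₁ (light incident in medium B, refracted into ethanol).
n₁ = n₂ / tan θ_B = 1.359 / tan 40.57° = 1.587.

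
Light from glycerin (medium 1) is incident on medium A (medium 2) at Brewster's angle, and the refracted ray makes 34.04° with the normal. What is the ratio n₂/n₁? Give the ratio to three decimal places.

n₂/n₁ ≈ 1.480

At Brewster incidence θ_B = 90° − θ_t = 90° − 34.04° = 55.96°.
tan θ_B = n₂/n₁, so n₂/n₁ = tan 55.96° = 1.480.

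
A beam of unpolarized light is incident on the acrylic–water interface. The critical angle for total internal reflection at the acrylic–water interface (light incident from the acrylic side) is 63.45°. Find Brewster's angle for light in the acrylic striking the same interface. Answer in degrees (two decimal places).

θ_B ≈ 41.81°

sin θ_c = n₂/n₁, so n₂/n₁ = sin 63.45° = 0.8945.
Brewster: tan θ_B = n₂/n₁ = 0.8945.
θ_B = arctan(0.8945) = 41.81°.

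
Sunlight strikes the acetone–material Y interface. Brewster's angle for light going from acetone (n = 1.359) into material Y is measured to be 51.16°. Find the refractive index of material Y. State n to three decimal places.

Full polarization of the reflected beam means tan θ_B = n₂/n₁, where n₁ is the incident medium (acetone).
n₂ = n₁ tan θ_B = 1.359 × tan 51.16° = 1.688.

n ≈ 1.688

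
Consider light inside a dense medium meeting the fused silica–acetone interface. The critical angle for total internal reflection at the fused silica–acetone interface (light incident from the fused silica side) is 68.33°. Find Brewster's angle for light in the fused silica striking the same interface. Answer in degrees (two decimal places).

sin θ_c = n₂/n₁, so n₂/n₁ = sin 68.33° = 0.9293.
Brewster: tan θ_B = n₂/n₁ = 0.9293.
θ_B = arctan(0.9293) = 42.90°.

θ_B ≈ 42.90°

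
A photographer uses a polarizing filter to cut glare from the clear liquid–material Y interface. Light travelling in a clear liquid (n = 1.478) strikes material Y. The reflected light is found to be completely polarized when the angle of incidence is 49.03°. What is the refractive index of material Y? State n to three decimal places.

Brewster's law: tan θ_B = n₂/n₁ (light incident in a clear liquid, refracted into material Y).
n₂ = n₁ tan θ_B = 1.478 × tan 49.03° = 1.702.

n ≈ 1.702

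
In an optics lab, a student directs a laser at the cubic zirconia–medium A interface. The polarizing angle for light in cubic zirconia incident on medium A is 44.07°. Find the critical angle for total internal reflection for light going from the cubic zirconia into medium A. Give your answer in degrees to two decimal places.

θ_c ≈ 75.48°

tan θ_B = n₂/n₁ = tan 44.07° = 0.9681.
Total internal reflection: sin θ_c = n₂/n₁ = 0.9681.
θ_c = arcsin(0.9681) = 75.48°.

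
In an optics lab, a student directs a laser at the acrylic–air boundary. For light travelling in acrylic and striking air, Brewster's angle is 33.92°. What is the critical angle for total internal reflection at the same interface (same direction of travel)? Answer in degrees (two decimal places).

θ_c ≈ 42.26°

tan θ_B = n₂/n₁ = tan 33.92° = 0.6725.
Total internal reflection: sin θ_c = n₂/n₁ = 0.6725.
θ_c = arcsin(0.6725) = 42.26°.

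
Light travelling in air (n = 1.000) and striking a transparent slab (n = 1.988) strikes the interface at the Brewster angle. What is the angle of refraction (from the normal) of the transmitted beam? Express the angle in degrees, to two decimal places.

θ_t ≈ 26.70°

tan θ_B = n₂/n₁ = 1.988/1.000 = 1.9880, so θ_B = 63.30°.
Since θ_B + θ_t = 90° at Brewster incidence, θ_t = 90° − 63.30° = 26.70°.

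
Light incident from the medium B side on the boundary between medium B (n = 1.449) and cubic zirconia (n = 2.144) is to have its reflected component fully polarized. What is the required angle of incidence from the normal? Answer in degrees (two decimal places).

At Brewster's angle the reflected and refracted rays are perpendicular, which with Snell's law gives tan θ_B = n₂/n₁.
tan θ_B = n₂/n₁ = 2.144/1.449 = 1.4796. Taking the arctangent, θ_B = 55.95°.

θ_B ≈ 55.95°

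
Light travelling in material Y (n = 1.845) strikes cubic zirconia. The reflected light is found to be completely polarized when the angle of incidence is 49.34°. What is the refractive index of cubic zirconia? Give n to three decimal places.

At the polarizing angle, tan θ_B = n₂/n₁ with n₁ on the incident side (material Y) and n₂ on the transmitted side (cubic zirconia).
n₂ = n₁ tan θ_B = 1.845 × tan 49.34° = 2.148.

n ≈ 2.148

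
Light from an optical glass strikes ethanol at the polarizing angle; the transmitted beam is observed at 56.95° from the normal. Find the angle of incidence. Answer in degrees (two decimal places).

Since the reflected and refracted rays are at right angles at the polarizing angle, θ_B + θ_t = 90°.
θ_B = 90° − 56.95° = 33.05°.

θ_B ≈ 33.05°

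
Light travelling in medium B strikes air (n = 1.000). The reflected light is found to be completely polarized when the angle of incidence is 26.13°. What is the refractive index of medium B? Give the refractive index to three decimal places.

n ≈ 2.039

At the polarizing angle, tan θ_B = n₂/n₁ with n₁ on the incident side (medium B) and n₂ on the transmitted side (air).
n₁ = n₂ / tan θ_B = 1.000 / tan 26.13° = 2.039.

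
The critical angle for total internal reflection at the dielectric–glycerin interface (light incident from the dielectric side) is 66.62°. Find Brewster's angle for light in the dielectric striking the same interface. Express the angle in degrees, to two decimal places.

θ_B ≈ 42.55°

At the critical angle sin θ_c = n₂/n₁, giving n₂/n₁ = sin 66.62° = 0.9179.
Then tan θ_B = n₂/n₁ = 0.9179, so θ_B = arctan 0.9179 = 42.55°.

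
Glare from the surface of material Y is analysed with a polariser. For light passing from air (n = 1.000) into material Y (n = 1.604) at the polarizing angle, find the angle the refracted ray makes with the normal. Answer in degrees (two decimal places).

First find Brewster's angle: tan θ_B = 1.604/1.000 = 1.6040, giving θ_B = 58.06°.
The refracted ray is perpendicular to the reflected ray, so θ_t = 90° − θ_B = 31.94°.

θ_t ≈ 31.94°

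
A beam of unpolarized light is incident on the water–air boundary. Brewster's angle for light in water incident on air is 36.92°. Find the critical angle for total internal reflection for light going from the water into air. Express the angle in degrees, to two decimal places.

θ_c ≈ 48.71°

From Brewster, n₂/n₁ = tan θ_B = tan 36.92° = 0.7514.
Then sin θ_c = n₂/n₁ = 0.7514, so θ_c = arcsin 0.7514 = 48.71°.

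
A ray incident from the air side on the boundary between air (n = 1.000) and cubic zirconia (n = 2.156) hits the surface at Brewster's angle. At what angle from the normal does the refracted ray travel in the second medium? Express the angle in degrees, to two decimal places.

θ_B = arctan(n₂/n₁) = arctan(2.156/1.000) = 65.12°.
At Brewster's angle the reflected and refracted rays are perpendicular, so θ_t = 90° − θ_B = 90° − 65.12° = 24.88°.

θ_t ≈ 24.88°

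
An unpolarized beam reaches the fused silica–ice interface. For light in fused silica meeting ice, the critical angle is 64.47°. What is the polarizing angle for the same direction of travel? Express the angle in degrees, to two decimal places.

θ_B ≈ 42.06°

n₂/n₁ = sin θ_c = sin 64.47° = 0.9024.
tan θ_B equals the same ratio, so θ_B = arctan(0.9024) = 42.06°.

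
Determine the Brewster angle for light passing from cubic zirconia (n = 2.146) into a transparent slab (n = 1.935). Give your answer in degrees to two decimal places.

Brewster's condition: tan θ_B = n₂/n₁ = 1.935/2.146 = 0.9017. Taking the arctangent, θ_B = 42.04°.

θ_B ≈ 42.04°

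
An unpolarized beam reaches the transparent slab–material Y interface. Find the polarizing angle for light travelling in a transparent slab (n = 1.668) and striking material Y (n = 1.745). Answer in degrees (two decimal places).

At Brewster's angle the reflected and refracted rays are perpendicular, which with Snell's law gives tan θ_B = n₂/n₁.
Brewster's condition: tan θ_B = n₂/n₁ = 1.745/1.668 = 1.0462. Taking the arctangent, θ_B = 46.29°.

θ_B ≈ 46.29°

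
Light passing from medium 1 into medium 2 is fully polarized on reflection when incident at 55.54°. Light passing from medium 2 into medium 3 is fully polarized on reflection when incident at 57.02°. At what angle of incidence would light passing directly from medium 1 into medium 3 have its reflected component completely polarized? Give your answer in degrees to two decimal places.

θ_B ≈ 66.00°

tan θ_B(1→2) = n₂/n₁ = tan 55.54° = 1.4572.
tan θ_B(2→3) = n₃/n₂ = tan 57.02° = 1.5410.
So n₃/n₁ = (n₂/n₁)(n₃/n₂) = 1.4572 × 1.5410 = 2.2456.
θ_B(1→3) = arctan(2.2456) = 66.00°.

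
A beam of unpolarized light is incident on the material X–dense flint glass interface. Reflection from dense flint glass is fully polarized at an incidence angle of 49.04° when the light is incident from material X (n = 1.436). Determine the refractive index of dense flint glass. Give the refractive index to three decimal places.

Full polarization of the reflected beam means tan θ_B = n₂/n₁, where n₁ is the incident medium (material X).
n₂ = n₁ tan θ_B = 1.436 × tan 49.04° = 1.654.

n ≈ 1.654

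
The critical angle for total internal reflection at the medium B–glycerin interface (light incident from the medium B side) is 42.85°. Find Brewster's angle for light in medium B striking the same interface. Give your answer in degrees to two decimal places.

θ_B ≈ 34.22°

n₂/n₁ = sin θ_c = sin 42.85° = 0.6801.
tan θ_B equals the same ratio, so θ_B = arctan(0.6801) = 34.22°.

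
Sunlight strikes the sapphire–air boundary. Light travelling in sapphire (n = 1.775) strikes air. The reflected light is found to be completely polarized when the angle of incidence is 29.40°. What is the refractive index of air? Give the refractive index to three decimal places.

n ≈ 1.000

At the Brewster angle, tan θ_B = n₂/n₁ with n₁ on the incident side (sapphire) and n₂ on the transmitted side (air).
n₂ = n₁ tan θ_B = 1.775 × tan 29.40° = 1.000.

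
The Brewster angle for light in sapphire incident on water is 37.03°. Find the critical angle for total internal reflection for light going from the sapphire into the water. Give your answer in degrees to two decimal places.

n₂/n₁ = tan 37.03° = 0.7544; the critical angle satisfies sin θ_c = n₂/n₁.
θ_c = arcsin(0.7544) = 48.97°.

θ_c ≈ 48.97°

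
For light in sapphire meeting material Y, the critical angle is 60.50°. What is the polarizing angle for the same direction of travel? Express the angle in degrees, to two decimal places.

θ_B ≈ 41.03°

At the critical angle sin θ_c = n₂/n₁, giving n₂/n₁ = sin 60.50° = 0.8704.
Then tan θ_B = n₂/n₁ = 0.8704, so θ_B = arctan 0.8704 = 41.03°.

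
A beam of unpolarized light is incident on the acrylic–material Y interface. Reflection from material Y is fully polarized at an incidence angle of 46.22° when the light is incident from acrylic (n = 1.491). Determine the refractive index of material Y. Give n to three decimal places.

At the polarizing angle, tan θ_B = n₂/n₁ with n₁ on the incident side (acrylic) and n₂ on the transmitted side (material Y).
n₂ = n₁ tan θ_B = 1.491 × tan 46.22° = 1.556.

n ≈ 1.556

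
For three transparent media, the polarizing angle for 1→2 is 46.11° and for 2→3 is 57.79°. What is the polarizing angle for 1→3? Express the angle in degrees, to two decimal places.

θ_B ≈ 58.78°

Each Brewster angle gives a ratio: n₂/n₁ = tan 46.11° = 1.0395, n₃/n₂ = tan 57.79° = 1.5874.
n₃/n₁ = 1.6501. Then tan θ_B(1→3) = n₃/n₁, so θ_B(1→3) = arctan(1.6501) = 58.78°.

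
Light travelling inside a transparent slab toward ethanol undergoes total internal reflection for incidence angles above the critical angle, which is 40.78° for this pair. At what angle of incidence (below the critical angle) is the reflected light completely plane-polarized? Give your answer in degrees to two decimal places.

sin θ_c = n₂/n₁, so n₂/n₁ = sin 40.78° = 0.6532.
Brewster: tan θ_B = n₂/n₁ = 0.6532.
θ_B = arctan(0.6532) = 33.15°.

θ_B ≈ 33.15°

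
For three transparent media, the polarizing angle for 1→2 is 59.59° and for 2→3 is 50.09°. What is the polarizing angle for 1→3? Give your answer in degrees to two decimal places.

tan θ_B(1→2) = n₂/n₁ = tan 59.59° = 1.7038.
tan θ_B(2→3) = n₃/n₂ = tan 50.09° = 1.1956.
n₃/n₁ = 2.0370. Then tan θ_B(1→3) = n₃/n₁, so θ_B(1→3) = arctan(2.0370) = 63.85°.

θ_B ≈ 63.85°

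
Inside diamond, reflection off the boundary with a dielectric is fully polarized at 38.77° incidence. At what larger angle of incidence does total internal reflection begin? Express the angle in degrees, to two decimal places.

θ_c ≈ 53.43°

From Brewster, n₂/n₁ = tan θ_B = tan 38.77° = 0.8032.
Then sin θ_c = n₂/n₁ = 0.8032, so θ_c = arcsin 0.8032 = 53.43°.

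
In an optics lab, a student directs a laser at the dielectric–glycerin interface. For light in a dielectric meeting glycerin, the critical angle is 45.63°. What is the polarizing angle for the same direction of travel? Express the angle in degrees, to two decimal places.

sin θ_c = n₂/n₁, so n₂/n₁ = sin 45.63° = 0.7148.
Brewster: tan θ_B = n₂/n₁ = 0.7148.
θ_B = arctan(0.7148) = 35.56°.

θ_B ≈ 35.56°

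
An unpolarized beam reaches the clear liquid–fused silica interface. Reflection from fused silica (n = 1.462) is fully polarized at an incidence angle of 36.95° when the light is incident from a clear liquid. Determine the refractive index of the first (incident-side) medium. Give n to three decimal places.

n ≈ 1.944

Brewster's law: tan θ_B = n₂/n₁ (light incident in a clear liquid, refracted into fused silica).
n₁ = n₂ / tan θ_B = 1.462 / tan 36.95° = 1.944.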